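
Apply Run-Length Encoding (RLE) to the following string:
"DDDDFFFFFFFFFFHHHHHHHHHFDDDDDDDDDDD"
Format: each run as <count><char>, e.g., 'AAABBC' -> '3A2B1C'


Scanning runs left to right:
  i=0: run of 'D' x 4 -> '4D'
  i=4: run of 'F' x 10 -> '10F'
  i=14: run of 'H' x 9 -> '9H'
  i=23: run of 'F' x 1 -> '1F'
  i=24: run of 'D' x 11 -> '11D'

RLE = 4D10F9H1F11D


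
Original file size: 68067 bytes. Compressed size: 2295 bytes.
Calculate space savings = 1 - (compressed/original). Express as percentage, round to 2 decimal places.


ratio = compressed/original = 2295/68067 = 0.033717
savings = 1 - ratio = 1 - 0.033717 = 0.966283
as a percentage: 0.966283 * 100 = 96.63%

Space savings = 1 - 2295/68067 = 96.63%


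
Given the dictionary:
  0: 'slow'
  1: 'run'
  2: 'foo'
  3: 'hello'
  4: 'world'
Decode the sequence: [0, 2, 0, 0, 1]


Look up each index in the dictionary:
  0 -> 'slow'
  2 -> 'foo'
  0 -> 'slow'
  0 -> 'slow'
  1 -> 'run'

Decoded: "slow foo slow slow run"


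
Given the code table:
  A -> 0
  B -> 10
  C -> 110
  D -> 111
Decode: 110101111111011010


Decoding:
110 -> C
10 -> B
111 -> D
111 -> D
10 -> B
110 -> C
10 -> B


Result: CBDDBCB


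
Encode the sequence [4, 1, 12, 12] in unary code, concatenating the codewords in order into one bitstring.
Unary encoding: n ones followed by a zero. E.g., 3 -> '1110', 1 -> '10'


Encode each number as n ones followed by a terminating 0:
  4 -> 11110 (5 bits)
  1 -> 10 (2 bits)
  12 -> 1111111111110 (13 bits)
  12 -> 1111111111110 (13 bits)
Total length = 5 + 2 + 13 + 13 = 33 bits.

Unary([4, 1, 12, 12]) = 111101011111111111101111111111110 (33 bits)


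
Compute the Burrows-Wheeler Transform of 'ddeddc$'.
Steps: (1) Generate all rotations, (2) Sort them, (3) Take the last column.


Rotations (sorted):
  0: $ddeddc -> last char: c
  1: c$ddedd -> last char: d
  2: dc$dded -> last char: d
  3: ddc$dde -> last char: e
  4: ddeddc$ -> last char: $
  5: deddc$d -> last char: d
  6: eddc$dd -> last char: d


BWT = cdde$dd


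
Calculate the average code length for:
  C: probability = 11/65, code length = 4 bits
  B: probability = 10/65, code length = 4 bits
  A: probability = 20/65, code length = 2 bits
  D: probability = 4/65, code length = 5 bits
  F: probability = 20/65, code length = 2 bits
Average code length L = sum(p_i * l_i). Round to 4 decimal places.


Weighted contributions p_i * l_i:
  C: (11/65) * 4 = 44/65
  B: (10/65) * 4 = 40/65
  A: (20/65) * 2 = 40/65
  D: (4/65) * 5 = 20/65
  F: (20/65) * 2 = 40/65
Sum = (44 + 40 + 40 + 20 + 40)/65 = 184/65

L = 184/65 = 2.8308 bits/symbol


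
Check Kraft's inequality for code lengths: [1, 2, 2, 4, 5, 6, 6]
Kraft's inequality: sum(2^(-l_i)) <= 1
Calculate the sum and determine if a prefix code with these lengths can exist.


Sum = 2^(-1) + 2^(-2) + 2^(-2) + 2^(-4) + 2^(-5) + 2^(-6) + 2^(-6)
    = 0.5 + 0.25 + 0.25 + 0.0625 + 0.03125 + 0.015625 + 0.015625
    = 72/64 = 1.125
Since 1.125 > 1, Kraft's inequality is NOT satisfied.
A prefix code with these lengths CANNOT exist.

Kraft sum = 1.125. Not satisfied.


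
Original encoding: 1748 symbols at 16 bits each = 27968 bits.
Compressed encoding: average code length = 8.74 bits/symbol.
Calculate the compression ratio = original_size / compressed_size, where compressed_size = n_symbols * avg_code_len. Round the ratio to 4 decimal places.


original_size = n_symbols * orig_bits = 1748 * 16 = 27968 bits
compressed_size = n_symbols * avg_code_len = 1748 * 8.74 = 15277.52 bits
ratio = original_size / compressed_size = 27968 / 15277.52 = 1.8307

Compression ratio = 1.8307


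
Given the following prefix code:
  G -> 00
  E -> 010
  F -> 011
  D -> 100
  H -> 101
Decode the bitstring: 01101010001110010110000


Decoding step by step:
Bits 011 -> F
Bits 010 -> E
Bits 100 -> D
Bits 011 -> F
Bits 100 -> D
Bits 101 -> H
Bits 100 -> D
Bits 00 -> G


Decoded message: FEDFDHDG


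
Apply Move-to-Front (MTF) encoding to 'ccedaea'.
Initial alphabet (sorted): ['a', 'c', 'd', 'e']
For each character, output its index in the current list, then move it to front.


MTF encoding:
'c': index 1 in ['a', 'c', 'd', 'e'] -> ['c', 'a', 'd', 'e']
'c': index 0 in ['c', 'a', 'd', 'e'] -> ['c', 'a', 'd', 'e']
'e': index 3 in ['c', 'a', 'd', 'e'] -> ['e', 'c', 'a', 'd']
'd': index 3 in ['e', 'c', 'a', 'd'] -> ['d', 'e', 'c', 'a']
'a': index 3 in ['d', 'e', 'c', 'a'] -> ['a', 'd', 'e', 'c']
'e': index 2 in ['a', 'd', 'e', 'c'] -> ['e', 'a', 'd', 'c']
'a': index 1 in ['e', 'a', 'd', 'c'] -> ['a', 'e', 'd', 'c']


Output: [1, 0, 3, 3, 3, 2, 1]


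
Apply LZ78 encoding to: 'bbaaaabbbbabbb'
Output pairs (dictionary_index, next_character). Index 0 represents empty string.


LZ78 encoding steps:
Dictionary: {0: ''}
Step 1: w='' (idx 0), next='b' -> output (0, 'b'), add 'b' as idx 1
Step 2: w='b' (idx 1), next='a' -> output (1, 'a'), add 'ba' as idx 2
Step 3: w='' (idx 0), next='a' -> output (0, 'a'), add 'a' as idx 3
Step 4: w='a' (idx 3), next='a' -> output (3, 'a'), add 'aa' as idx 4
Step 5: w='b' (idx 1), next='b' -> output (1, 'b'), add 'bb' as idx 5
Step 6: w='bb' (idx 5), next='a' -> output (5, 'a'), add 'bba' as idx 6
Step 7: w='bb' (idx 5), next='b' -> output (5, 'b'), add 'bbb' as idx 7


Encoded: [(0, 'b'), (1, 'a'), (0, 'a'), (3, 'a'), (1, 'b'), (5, 'a'), (5, 'b')]


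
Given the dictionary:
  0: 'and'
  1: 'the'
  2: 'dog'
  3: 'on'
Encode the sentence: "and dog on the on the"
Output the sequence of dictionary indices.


Look up each word in the dictionary:
  'and' -> 0
  'dog' -> 2
  'on' -> 3
  'the' -> 1
  'on' -> 3
  'the' -> 1

Encoded: [0, 2, 3, 1, 3, 1]


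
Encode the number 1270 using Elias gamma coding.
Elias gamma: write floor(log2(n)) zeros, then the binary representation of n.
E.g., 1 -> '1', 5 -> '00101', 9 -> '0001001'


num_bits = floor(log2(1270)) + 1 = 11
leading_zeros = num_bits - 1 = 10
binary(1270) = 10011110110

Elias gamma(1270) = '0000000000' + '10011110110' = 000000000010011110110 (21 bits)


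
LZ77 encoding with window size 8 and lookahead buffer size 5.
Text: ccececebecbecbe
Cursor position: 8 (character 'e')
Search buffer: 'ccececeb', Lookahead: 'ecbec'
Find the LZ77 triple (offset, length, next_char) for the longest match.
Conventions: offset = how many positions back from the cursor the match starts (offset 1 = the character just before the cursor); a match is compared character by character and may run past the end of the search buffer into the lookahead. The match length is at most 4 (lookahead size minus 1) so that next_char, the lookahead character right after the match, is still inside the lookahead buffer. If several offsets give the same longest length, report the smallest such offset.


Try each offset into the search buffer:
  offset=1 (pos 7, char 'b'): match length 0
  offset=2 (pos 6, char 'e'): match length 1
  offset=3 (pos 5, char 'c'): match length 0
  offset=4 (pos 4, char 'e'): match length 2
  offset=5 (pos 3, char 'c'): match length 0
  offset=6 (pos 2, char 'e'): match length 2
  offset=7 (pos 1, char 'c'): match length 0
  offset=8 (pos 0, char 'c'): match length 0
Longest match has length 2, found at offsets 4, 6; take the smallest, offset 4.
next_char = character at position 8 + 2 = 10 -> 'b'

Best match: offset=4, length=2 (matching 'ec' starting at position 4)
LZ77 triple: (4, 2, 'b')


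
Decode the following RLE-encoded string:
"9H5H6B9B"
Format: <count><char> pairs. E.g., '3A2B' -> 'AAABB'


Expanding each <count><char> pair:
  9H -> 'HHHHHHHHH'
  5H -> 'HHHHH'
  6B -> 'BBBBBB'
  9B -> 'BBBBBBBBB'

Decoded = HHHHHHHHHHHHHHBBBBBBBBBBBBBBB


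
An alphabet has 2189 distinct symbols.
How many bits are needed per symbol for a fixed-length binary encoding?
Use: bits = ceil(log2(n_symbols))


log2(2189) = 11.0961
Bracket: 2^11 = 2048 < 2189 <= 2^12 = 4096
So ceil(log2(2189)) = 12

bits = ceil(log2(2189)) = ceil(11.0961) = 12 bits


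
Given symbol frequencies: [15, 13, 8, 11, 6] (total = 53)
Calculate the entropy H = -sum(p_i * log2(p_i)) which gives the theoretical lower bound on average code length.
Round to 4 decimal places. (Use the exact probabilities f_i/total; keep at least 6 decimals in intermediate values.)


Per-symbol terms -p_i * log2(p_i) with p_i = f_i/53:
  p = 15/53 = 0.283019: log2(p) = -1.821030, -p*log2(p) = 0.515386
  p = 13/53 = 0.245283: log2(p) = -2.027481, -p*log2(p) = 0.497307
  p = 8/53 = 0.150943: log2(p) = -2.727920, -p*log2(p) = 0.411762
  p = 11/53 = 0.207547: log2(p) = -2.268489, -p*log2(p) = 0.470818
  p = 6/53 = 0.113208: log2(p) = -3.142958, -p*log2(p) = 0.355807
H = 0.515386 + 0.497307 + 0.411762 + 0.470818 + 0.355807 = 2.251080

H = 2.2511 bits/symbol


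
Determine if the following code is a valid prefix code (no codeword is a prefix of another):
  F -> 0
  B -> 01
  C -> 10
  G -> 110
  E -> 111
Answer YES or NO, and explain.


Checking each pair (does one codeword prefix another?):
  F='0' vs B='01': prefix -- VIOLATION

NO -- this is NOT a valid prefix code. F (0) is a prefix of B (01).


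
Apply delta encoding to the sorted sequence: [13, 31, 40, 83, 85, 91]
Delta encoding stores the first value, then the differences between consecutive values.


First value: 13
Deltas:
  31 - 13 = 18
  40 - 31 = 9
  83 - 40 = 43
  85 - 83 = 2
  91 - 85 = 6


Delta encoded: [13, 18, 9, 43, 2, 6]


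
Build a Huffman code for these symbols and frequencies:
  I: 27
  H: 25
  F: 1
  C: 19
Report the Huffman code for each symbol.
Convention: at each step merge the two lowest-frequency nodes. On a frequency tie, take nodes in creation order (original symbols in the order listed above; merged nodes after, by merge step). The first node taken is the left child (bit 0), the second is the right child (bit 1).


Huffman tree construction:
Step 1: Merge F(1) + C(19) = 20
Step 2: Merge (F+C)(20) + H(25) = 45
Step 3: Merge I(27) + ((F+C)+H)(45) = 72
Read each symbol's code off the tree from the root (left child = 0, right child = 1).

Codes:
  I: 0 (length 1)
  H: 11 (length 2)
  F: 100 (length 3)
  C: 101 (length 3)
Average code length: 137/72 = 1.9028 bits/symbol


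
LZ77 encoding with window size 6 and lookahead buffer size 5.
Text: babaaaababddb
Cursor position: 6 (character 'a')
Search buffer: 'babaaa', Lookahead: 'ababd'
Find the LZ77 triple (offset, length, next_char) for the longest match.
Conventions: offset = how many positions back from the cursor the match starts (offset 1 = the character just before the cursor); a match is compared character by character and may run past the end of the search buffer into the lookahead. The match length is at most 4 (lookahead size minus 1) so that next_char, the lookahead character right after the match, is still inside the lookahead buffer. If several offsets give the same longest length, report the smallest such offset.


Try each offset into the search buffer:
  offset=1 (pos 5, char 'a'): match length 1
  offset=2 (pos 4, char 'a'): match length 1
  offset=3 (pos 3, char 'a'): match length 1
  offset=4 (pos 2, char 'b'): match length 0
  offset=5 (pos 1, char 'a'): match length 3
  offset=6 (pos 0, char 'b'): match length 0
Longest match has length 3 at offset 5.
next_char = character at position 6 + 3 = 9 -> 'b'

Best match: offset=5, length=3 (matching 'aba' starting at position 1)
LZ77 triple: (5, 3, 'b')


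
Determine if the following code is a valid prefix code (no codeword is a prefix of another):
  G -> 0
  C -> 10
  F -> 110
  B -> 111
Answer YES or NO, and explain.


Checking each pair (does one codeword prefix another?):
  G='0' vs C='10': no prefix
  G='0' vs F='110': no prefix
  G='0' vs B='111': no prefix
  C='10' vs G='0': no prefix
  C='10' vs F='110': no prefix
  C='10' vs B='111': no prefix
  F='110' vs G='0': no prefix
  F='110' vs C='10': no prefix
  F='110' vs B='111': no prefix
  B='111' vs G='0': no prefix
  B='111' vs C='10': no prefix
  B='111' vs F='110': no prefix
No violation found over all pairs.

YES -- this is a valid prefix code. No codeword is a prefix of any other codeword.


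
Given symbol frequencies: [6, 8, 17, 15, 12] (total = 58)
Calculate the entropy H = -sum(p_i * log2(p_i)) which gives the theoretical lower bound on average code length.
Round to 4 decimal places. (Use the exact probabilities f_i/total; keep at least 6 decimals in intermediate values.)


Per-symbol terms -p_i * log2(p_i) with p_i = f_i/58:
  p = 6/58 = 0.103448: log2(p) = -3.273018, -p*log2(p) = 0.338588
  p = 8/58 = 0.137931: log2(p) = -2.857981, -p*log2(p) = 0.394204
  p = 17/58 = 0.293103: log2(p) = -1.770518, -p*log2(p) = 0.518945
  p = 15/58 = 0.258621: log2(p) = -1.951090, -p*log2(p) = 0.504592
  p = 12/58 = 0.206897: log2(p) = -2.273018, -p*log2(p) = 0.470280
H = 0.338588 + 0.394204 + 0.518945 + 0.504592 + 0.470280 = 2.226609

H = 2.2266 bits/symbol


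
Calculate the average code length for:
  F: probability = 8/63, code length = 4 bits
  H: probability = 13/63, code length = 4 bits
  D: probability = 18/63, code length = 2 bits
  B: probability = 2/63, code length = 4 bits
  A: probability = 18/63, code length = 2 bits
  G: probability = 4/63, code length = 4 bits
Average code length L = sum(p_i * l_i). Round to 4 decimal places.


Weighted contributions p_i * l_i:
  F: (8/63) * 4 = 32/63
  H: (13/63) * 4 = 52/63
  D: (18/63) * 2 = 36/63
  B: (2/63) * 4 = 8/63
  A: (18/63) * 2 = 36/63
  G: (4/63) * 4 = 16/63
Sum = (32 + 52 + 36 + 8 + 36 + 16)/63 = 180/63

L = 180/63 = 2.8571 bits/symbol


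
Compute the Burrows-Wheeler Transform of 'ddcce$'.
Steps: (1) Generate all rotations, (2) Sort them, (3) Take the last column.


Rotations (sorted):
  0: $ddcce -> last char: e
  1: cce$dd -> last char: d
  2: ce$ddc -> last char: c
  3: dcce$d -> last char: d
  4: ddcce$ -> last char: $
  5: e$ddcc -> last char: c


BWT = edcd$c


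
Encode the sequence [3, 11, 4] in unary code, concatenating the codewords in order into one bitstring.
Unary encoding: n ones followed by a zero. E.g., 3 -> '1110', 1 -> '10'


Encode each number as n ones followed by a terminating 0:
  3 -> 1110 (4 bits)
  11 -> 111111111110 (12 bits)
  4 -> 11110 (5 bits)
Total length = 4 + 12 + 5 = 21 bits.

Unary([3, 11, 4]) = 111011111111111011110 (21 bits)


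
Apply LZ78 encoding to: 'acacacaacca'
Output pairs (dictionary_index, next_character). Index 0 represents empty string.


LZ78 encoding steps:
Dictionary: {0: ''}
Step 1: w='' (idx 0), next='a' -> output (0, 'a'), add 'a' as idx 1
Step 2: w='' (idx 0), next='c' -> output (0, 'c'), add 'c' as idx 2
Step 3: w='a' (idx 1), next='c' -> output (1, 'c'), add 'ac' as idx 3
Step 4: w='ac' (idx 3), next='a' -> output (3, 'a'), add 'aca' as idx 4
Step 5: w='ac' (idx 3), next='c' -> output (3, 'c'), add 'acc' as idx 5
Step 6: w='a' (idx 1), end of input -> output (1, '')


Encoded: [(0, 'a'), (0, 'c'), (1, 'c'), (3, 'a'), (3, 'c'), (1, '')]


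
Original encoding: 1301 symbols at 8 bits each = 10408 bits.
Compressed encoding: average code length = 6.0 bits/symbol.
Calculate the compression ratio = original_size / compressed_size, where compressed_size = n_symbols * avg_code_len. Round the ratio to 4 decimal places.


original_size = n_symbols * orig_bits = 1301 * 8 = 10408 bits
compressed_size = n_symbols * avg_code_len = 1301 * 6.0 = 7806.0 bits
ratio = original_size / compressed_size = 10408 / 7806.0 = 1.3333

Compression ratio = 1.3333


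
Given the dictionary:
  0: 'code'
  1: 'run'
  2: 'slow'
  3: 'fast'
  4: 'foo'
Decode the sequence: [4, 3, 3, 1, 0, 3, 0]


Look up each index in the dictionary:
  4 -> 'foo'
  3 -> 'fast'
  3 -> 'fast'
  1 -> 'run'
  0 -> 'code'
  3 -> 'fast'
  0 -> 'code'

Decoded: "foo fast fast run code fast code"


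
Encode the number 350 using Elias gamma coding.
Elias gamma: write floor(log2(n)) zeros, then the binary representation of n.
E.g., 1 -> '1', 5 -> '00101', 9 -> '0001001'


num_bits = floor(log2(350)) + 1 = 9
leading_zeros = num_bits - 1 = 8
binary(350) = 101011110

Elias gamma(350) = '00000000' + '101011110' = 00000000101011110 (17 bits)


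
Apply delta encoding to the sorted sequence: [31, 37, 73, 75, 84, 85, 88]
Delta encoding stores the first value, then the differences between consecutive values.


First value: 31
Deltas:
  37 - 31 = 6
  73 - 37 = 36
  75 - 73 = 2
  84 - 75 = 9
  85 - 84 = 1
  88 - 85 = 3


Delta encoded: [31, 6, 36, 2, 9, 1, 3]


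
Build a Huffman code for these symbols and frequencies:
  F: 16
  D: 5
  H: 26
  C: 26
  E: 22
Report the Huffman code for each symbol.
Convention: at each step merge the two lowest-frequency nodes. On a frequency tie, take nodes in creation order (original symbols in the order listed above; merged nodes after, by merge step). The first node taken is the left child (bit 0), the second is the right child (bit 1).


Huffman tree construction:
Step 1: Merge D(5) + F(16) = 21
Step 2: Merge (D+F)(21) + E(22) = 43
Step 3: Merge H(26) + C(26) = 52
Step 4: Merge ((D+F)+E)(43) + (H+C)(52) = 95
Read each symbol's code off the tree from the root (left child = 0, right child = 1).

Codes:
  F: 001 (length 3)
  D: 000 (length 3)
  H: 10 (length 2)
  C: 11 (length 2)
  E: 01 (length 2)
Average code length: 211/95 = 2.2211 bits/symbol


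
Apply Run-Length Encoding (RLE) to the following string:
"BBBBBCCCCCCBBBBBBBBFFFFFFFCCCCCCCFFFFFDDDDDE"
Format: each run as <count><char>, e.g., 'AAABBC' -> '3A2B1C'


Scanning runs left to right:
  i=0: run of 'B' x 5 -> '5B'
  i=5: run of 'C' x 6 -> '6C'
  i=11: run of 'B' x 8 -> '8B'
  i=19: run of 'F' x 7 -> '7F'
  i=26: run of 'C' x 7 -> '7C'
  i=33: run of 'F' x 5 -> '5F'
  i=38: run of 'D' x 5 -> '5D'
  i=43: run of 'E' x 1 -> '1E'

RLE = 5B6C8B7F7C5F5D1E


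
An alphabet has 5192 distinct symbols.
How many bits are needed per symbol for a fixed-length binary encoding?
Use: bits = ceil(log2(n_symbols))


log2(5192) = 12.3421
Bracket: 2^12 = 4096 < 5192 <= 2^13 = 8192
So ceil(log2(5192)) = 13

bits = ceil(log2(5192)) = ceil(12.3421) = 13 bits


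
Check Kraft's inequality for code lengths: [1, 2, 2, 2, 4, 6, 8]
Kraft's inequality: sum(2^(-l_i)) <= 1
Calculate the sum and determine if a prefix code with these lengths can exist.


Sum = 2^(-1) + 2^(-2) + 2^(-2) + 2^(-2) + 2^(-4) + 2^(-6) + 2^(-8)
    = 0.5 + 0.25 + 0.25 + 0.25 + 0.0625 + 0.015625 + 0.00390625
    = 341/256 = 1.33203125
Since 1.33203125 > 1, Kraft's inequality is NOT satisfied.
A prefix code with these lengths CANNOT exist.

Kraft sum = 1.33203125. Not satisfied.


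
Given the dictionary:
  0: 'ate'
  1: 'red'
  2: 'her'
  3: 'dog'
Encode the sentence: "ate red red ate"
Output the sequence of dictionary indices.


Look up each word in the dictionary:
  'ate' -> 0
  'red' -> 1
  'red' -> 1
  'ate' -> 0

Encoded: [0, 1, 1, 0]


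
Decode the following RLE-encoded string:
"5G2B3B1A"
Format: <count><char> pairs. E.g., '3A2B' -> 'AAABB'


Expanding each <count><char> pair:
  5G -> 'GGGGG'
  2B -> 'BB'
  3B -> 'BBB'
  1A -> 'A'

Decoded = GGGGGBBBBBA


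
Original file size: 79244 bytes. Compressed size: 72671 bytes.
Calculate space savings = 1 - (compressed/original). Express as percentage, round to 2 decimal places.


ratio = compressed/original = 72671/79244 = 0.917054
savings = 1 - ratio = 1 - 0.917054 = 0.082946
as a percentage: 0.082946 * 100 = 8.29%

Space savings = 1 - 72671/79244 = 8.29%


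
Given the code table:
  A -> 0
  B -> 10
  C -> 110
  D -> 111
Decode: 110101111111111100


Decoding:
110 -> C
10 -> B
111 -> D
111 -> D
111 -> D
110 -> C
0 -> A


Result: CBDDDCA


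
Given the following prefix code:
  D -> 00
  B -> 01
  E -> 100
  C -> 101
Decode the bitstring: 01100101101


Decoding step by step:
Bits 01 -> B
Bits 100 -> E
Bits 101 -> C
Bits 101 -> C


Decoded message: BECC


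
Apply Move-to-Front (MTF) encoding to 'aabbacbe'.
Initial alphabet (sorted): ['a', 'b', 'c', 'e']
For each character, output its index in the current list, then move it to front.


MTF encoding:
'a': index 0 in ['a', 'b', 'c', 'e'] -> ['a', 'b', 'c', 'e']
'a': index 0 in ['a', 'b', 'c', 'e'] -> ['a', 'b', 'c', 'e']
'b': index 1 in ['a', 'b', 'c', 'e'] -> ['b', 'a', 'c', 'e']
'b': index 0 in ['b', 'a', 'c', 'e'] -> ['b', 'a', 'c', 'e']
'a': index 1 in ['b', 'a', 'c', 'e'] -> ['a', 'b', 'c', 'e']
'c': index 2 in ['a', 'b', 'c', 'e'] -> ['c', 'a', 'b', 'e']
'b': index 2 in ['c', 'a', 'b', 'e'] -> ['b', 'c', 'a', 'e']
'e': index 3 in ['b', 'c', 'a', 'e'] -> ['e', 'b', 'c', 'a']


Output: [0, 0, 1, 0, 1, 2, 2, 3]


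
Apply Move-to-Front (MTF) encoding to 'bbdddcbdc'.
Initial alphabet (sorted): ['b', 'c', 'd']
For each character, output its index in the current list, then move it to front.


MTF encoding:
'b': index 0 in ['b', 'c', 'd'] -> ['b', 'c', 'd']
'b': index 0 in ['b', 'c', 'd'] -> ['b', 'c', 'd']
'd': index 2 in ['b', 'c', 'd'] -> ['d', 'b', 'c']
'd': index 0 in ['d', 'b', 'c'] -> ['d', 'b', 'c']
'd': index 0 in ['d', 'b', 'c'] -> ['d', 'b', 'c']
'c': index 2 in ['d', 'b', 'c'] -> ['c', 'd', 'b']
'b': index 2 in ['c', 'd', 'b'] -> ['b', 'c', 'd']
'd': index 2 in ['b', 'c', 'd'] -> ['d', 'b', 'c']
'c': index 2 in ['d', 'b', 'c'] -> ['c', 'd', 'b']


Output: [0, 0, 2, 0, 0, 2, 2, 2, 2]


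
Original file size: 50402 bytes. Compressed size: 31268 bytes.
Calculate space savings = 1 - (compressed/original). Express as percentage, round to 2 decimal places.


ratio = compressed/original = 31268/50402 = 0.620372
savings = 1 - ratio = 1 - 0.620372 = 0.379628
as a percentage: 0.379628 * 100 = 37.96%

Space savings = 1 - 31268/50402 = 37.96%


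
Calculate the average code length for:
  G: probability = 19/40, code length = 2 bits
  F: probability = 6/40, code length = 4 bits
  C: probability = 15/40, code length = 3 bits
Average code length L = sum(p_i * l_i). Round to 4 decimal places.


Weighted contributions p_i * l_i:
  G: (19/40) * 2 = 38/40
  F: (6/40) * 4 = 24/40
  C: (15/40) * 3 = 45/40
Sum = (38 + 24 + 45)/40 = 107/40

L = 107/40 = 2.6750 bits/symbol


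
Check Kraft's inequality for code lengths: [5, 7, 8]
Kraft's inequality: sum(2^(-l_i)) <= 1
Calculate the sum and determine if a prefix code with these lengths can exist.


Sum = 2^(-5) + 2^(-7) + 2^(-8)
    = 0.03125 + 0.0078125 + 0.00390625
    = 11/256 = 0.04296875
Since 0.04296875 <= 1, Kraft's inequality IS satisfied.
A prefix code with these lengths CAN exist.

Kraft sum = 0.04296875. Satisfied.


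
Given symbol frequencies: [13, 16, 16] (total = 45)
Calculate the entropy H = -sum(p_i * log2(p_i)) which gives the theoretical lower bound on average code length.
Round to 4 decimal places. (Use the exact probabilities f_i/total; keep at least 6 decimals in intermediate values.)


Per-symbol terms -p_i * log2(p_i) with p_i = f_i/45:
  p = 13/45 = 0.288889: log2(p) = -1.791413, -p*log2(p) = 0.517519
  p = 16/45 = 0.355556: log2(p) = -1.491853, -p*log2(p) = 0.530437
  p = 16/45 = 0.355556: log2(p) = -1.491853, -p*log2(p) = 0.530437
H = 0.517519 + 0.530437 + 0.530437 = 1.578393

H = 1.5784 bits/symbol


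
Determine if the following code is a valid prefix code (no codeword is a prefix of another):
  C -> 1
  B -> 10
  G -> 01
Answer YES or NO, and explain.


Checking each pair (does one codeword prefix another?):
  C='1' vs B='10': prefix -- VIOLATION

NO -- this is NOT a valid prefix code. C (1) is a prefix of B (10).


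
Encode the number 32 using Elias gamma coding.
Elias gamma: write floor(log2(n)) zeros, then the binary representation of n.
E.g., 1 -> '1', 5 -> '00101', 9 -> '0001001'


num_bits = floor(log2(32)) + 1 = 6
leading_zeros = num_bits - 1 = 5
binary(32) = 100000

Elias gamma(32) = '00000' + '100000' = 00000100000 (11 bits)


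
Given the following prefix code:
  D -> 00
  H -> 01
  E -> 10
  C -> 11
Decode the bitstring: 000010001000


Decoding step by step:
Bits 00 -> D
Bits 00 -> D
Bits 10 -> E
Bits 00 -> D
Bits 10 -> E
Bits 00 -> D


Decoded message: DDEDED


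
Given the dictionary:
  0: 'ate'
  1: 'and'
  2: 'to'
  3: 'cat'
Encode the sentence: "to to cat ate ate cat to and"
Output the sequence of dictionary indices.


Look up each word in the dictionary:
  'to' -> 2
  'to' -> 2
  'cat' -> 3
  'ate' -> 0
  'ate' -> 0
  'cat' -> 3
  'to' -> 2
  'and' -> 1

Encoded: [2, 2, 3, 0, 0, 3, 2, 1]


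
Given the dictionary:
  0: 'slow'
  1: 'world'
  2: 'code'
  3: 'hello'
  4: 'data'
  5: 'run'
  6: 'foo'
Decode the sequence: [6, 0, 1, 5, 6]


Look up each index in the dictionary:
  6 -> 'foo'
  0 -> 'slow'
  1 -> 'world'
  5 -> 'run'
  6 -> 'foo'

Decoded: "foo slow world run foo"


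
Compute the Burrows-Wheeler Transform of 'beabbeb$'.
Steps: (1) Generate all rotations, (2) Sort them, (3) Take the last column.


Rotations (sorted):
  0: $beabbeb -> last char: b
  1: abbeb$be -> last char: e
  2: b$beabbe -> last char: e
  3: bbeb$bea -> last char: a
  4: beabbeb$ -> last char: $
  5: beb$beab -> last char: b
  6: eabbeb$b -> last char: b
  7: eb$beabb -> last char: b


BWT = beea$bbb


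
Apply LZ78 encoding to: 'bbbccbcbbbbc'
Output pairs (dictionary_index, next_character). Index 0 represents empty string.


LZ78 encoding steps:
Dictionary: {0: ''}
Step 1: w='' (idx 0), next='b' -> output (0, 'b'), add 'b' as idx 1
Step 2: w='b' (idx 1), next='b' -> output (1, 'b'), add 'bb' as idx 2
Step 3: w='' (idx 0), next='c' -> output (0, 'c'), add 'c' as idx 3
Step 4: w='c' (idx 3), next='b' -> output (3, 'b'), add 'cb' as idx 4
Step 5: w='cb' (idx 4), next='b' -> output (4, 'b'), add 'cbb' as idx 5
Step 6: w='bb' (idx 2), next='c' -> output (2, 'c'), add 'bbc' as idx 6


Encoded: [(0, 'b'), (1, 'b'), (0, 'c'), (3, 'b'), (4, 'b'), (2, 'c')]


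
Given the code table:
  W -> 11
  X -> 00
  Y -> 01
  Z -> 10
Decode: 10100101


Decoding:
10 -> Z
10 -> Z
01 -> Y
01 -> Y


Result: ZZYY


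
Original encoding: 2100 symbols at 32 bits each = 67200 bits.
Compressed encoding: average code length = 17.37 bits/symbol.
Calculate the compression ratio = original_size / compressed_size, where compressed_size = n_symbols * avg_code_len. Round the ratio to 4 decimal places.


original_size = n_symbols * orig_bits = 2100 * 32 = 67200 bits
compressed_size = n_symbols * avg_code_len = 2100 * 17.37 = 36477.0 bits
ratio = original_size / compressed_size = 67200 / 36477.0 = 1.8423

Compression ratio = 1.8423


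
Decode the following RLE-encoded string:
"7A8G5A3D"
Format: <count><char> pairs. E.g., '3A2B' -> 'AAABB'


Expanding each <count><char> pair:
  7A -> 'AAAAAAA'
  8G -> 'GGGGGGGG'
  5A -> 'AAAAA'
  3D -> 'DDD'

Decoded = AAAAAAAGGGGGGGGAAAAADDD


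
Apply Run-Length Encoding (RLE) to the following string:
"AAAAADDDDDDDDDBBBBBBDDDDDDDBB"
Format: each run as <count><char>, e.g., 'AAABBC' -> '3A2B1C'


Scanning runs left to right:
  i=0: run of 'A' x 5 -> '5A'
  i=5: run of 'D' x 9 -> '9D'
  i=14: run of 'B' x 6 -> '6B'
  i=20: run of 'D' x 7 -> '7D'
  i=27: run of 'B' x 2 -> '2B'

RLE = 5A9D6B7D2B


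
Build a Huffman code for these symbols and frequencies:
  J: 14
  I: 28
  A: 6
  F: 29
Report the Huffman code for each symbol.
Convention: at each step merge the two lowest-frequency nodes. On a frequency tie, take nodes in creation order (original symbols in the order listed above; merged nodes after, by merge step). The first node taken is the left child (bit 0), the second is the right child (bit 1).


Huffman tree construction:
Step 1: Merge A(6) + J(14) = 20
Step 2: Merge (A+J)(20) + I(28) = 48
Step 3: Merge F(29) + ((A+J)+I)(48) = 77
Read each symbol's code off the tree from the root (left child = 0, right child = 1).

Codes:
  J: 101 (length 3)
  I: 11 (length 2)
  A: 100 (length 3)
  F: 0 (length 1)
Average code length: 145/77 = 1.8831 bits/symbol


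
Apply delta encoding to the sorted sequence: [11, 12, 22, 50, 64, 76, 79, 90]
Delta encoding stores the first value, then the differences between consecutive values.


First value: 11
Deltas:
  12 - 11 = 1
  22 - 12 = 10
  50 - 22 = 28
  64 - 50 = 14
  76 - 64 = 12
  79 - 76 = 3
  90 - 79 = 11


Delta encoded: [11, 1, 10, 28, 14, 12, 3, 11]


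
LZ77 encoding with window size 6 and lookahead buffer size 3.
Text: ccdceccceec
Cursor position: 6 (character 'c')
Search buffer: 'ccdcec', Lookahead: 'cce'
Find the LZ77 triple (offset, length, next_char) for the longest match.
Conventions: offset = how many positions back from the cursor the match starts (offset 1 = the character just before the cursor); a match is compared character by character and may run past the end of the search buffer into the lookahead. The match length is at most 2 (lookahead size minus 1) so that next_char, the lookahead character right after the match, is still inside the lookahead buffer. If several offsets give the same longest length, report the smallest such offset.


Try each offset into the search buffer:
  offset=1 (pos 5, char 'c'): match length 2
  offset=2 (pos 4, char 'e'): match length 0
  offset=3 (pos 3, char 'c'): match length 1
  offset=4 (pos 2, char 'd'): match length 0
  offset=5 (pos 1, char 'c'): match length 1
  offset=6 (pos 0, char 'c'): match length 2
Longest match has length 2, found at offsets 1, 6; take the smallest, offset 1.
next_char = character at position 6 + 2 = 8 -> 'e'

Best match: offset=1, length=2 (matching 'cc' starting at position 5)
LZ77 triple: (1, 2, 'e')


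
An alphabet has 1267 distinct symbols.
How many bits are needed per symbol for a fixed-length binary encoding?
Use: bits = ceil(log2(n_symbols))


log2(1267) = 10.3072
Bracket: 2^10 = 1024 < 1267 <= 2^11 = 2048
So ceil(log2(1267)) = 11

bits = ceil(log2(1267)) = ceil(10.3072) = 11 bits


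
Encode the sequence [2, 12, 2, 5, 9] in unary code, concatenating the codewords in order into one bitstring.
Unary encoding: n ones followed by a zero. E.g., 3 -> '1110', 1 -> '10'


Encode each number as n ones followed by a terminating 0:
  2 -> 110 (3 bits)
  12 -> 1111111111110 (13 bits)
  2 -> 110 (3 bits)
  5 -> 111110 (6 bits)
  9 -> 1111111110 (10 bits)
Total length = 3 + 13 + 3 + 6 + 10 = 35 bits.

Unary([2, 12, 2, 5, 9]) = 11011111111111101101111101111111110 (35 bits)


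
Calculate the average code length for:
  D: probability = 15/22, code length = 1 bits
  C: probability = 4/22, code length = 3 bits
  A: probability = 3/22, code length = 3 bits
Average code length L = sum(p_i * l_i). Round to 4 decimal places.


Weighted contributions p_i * l_i:
  D: (15/22) * 1 = 15/22
  C: (4/22) * 3 = 12/22
  A: (3/22) * 3 = 9/22
Sum = (15 + 12 + 9)/22 = 36/22

L = 36/22 = 1.6364 bits/symbol


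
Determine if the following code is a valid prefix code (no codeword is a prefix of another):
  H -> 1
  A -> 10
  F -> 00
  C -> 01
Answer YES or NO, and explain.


Checking each pair (does one codeword prefix another?):
  H='1' vs A='10': prefix -- VIOLATION

NO -- this is NOT a valid prefix code. H (1) is a prefix of A (10).


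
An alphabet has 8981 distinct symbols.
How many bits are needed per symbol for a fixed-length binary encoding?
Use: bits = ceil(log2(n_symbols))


log2(8981) = 13.1327
Bracket: 2^13 = 8192 < 8981 <= 2^14 = 16384
So ceil(log2(8981)) = 14

bits = ceil(log2(8981)) = ceil(13.1327) = 14 bits


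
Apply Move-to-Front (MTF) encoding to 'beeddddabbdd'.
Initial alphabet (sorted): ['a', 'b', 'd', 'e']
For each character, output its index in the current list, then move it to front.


MTF encoding:
'b': index 1 in ['a', 'b', 'd', 'e'] -> ['b', 'a', 'd', 'e']
'e': index 3 in ['b', 'a', 'd', 'e'] -> ['e', 'b', 'a', 'd']
'e': index 0 in ['e', 'b', 'a', 'd'] -> ['e', 'b', 'a', 'd']
'd': index 3 in ['e', 'b', 'a', 'd'] -> ['d', 'e', 'b', 'a']
'd': index 0 in ['d', 'e', 'b', 'a'] -> ['d', 'e', 'b', 'a']
'd': index 0 in ['d', 'e', 'b', 'a'] -> ['d', 'e', 'b', 'a']
'd': index 0 in ['d', 'e', 'b', 'a'] -> ['d', 'e', 'b', 'a']
'a': index 3 in ['d', 'e', 'b', 'a'] -> ['a', 'd', 'e', 'b']
'b': index 3 in ['a', 'd', 'e', 'b'] -> ['b', 'a', 'd', 'e']
'b': index 0 in ['b', 'a', 'd', 'e'] -> ['b', 'a', 'd', 'e']
'd': index 2 in ['b', 'a', 'd', 'e'] -> ['d', 'b', 'a', 'e']
'd': index 0 in ['d', 'b', 'a', 'e'] -> ['d', 'b', 'a', 'e']


Output: [1, 3, 0, 3, 0, 0, 0, 3, 3, 0, 2, 0]


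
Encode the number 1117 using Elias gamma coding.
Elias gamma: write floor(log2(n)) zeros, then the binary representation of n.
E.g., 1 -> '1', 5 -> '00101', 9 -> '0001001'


num_bits = floor(log2(1117)) + 1 = 11
leading_zeros = num_bits - 1 = 10
binary(1117) = 10001011101

Elias gamma(1117) = '0000000000' + '10001011101' = 000000000010001011101 (21 bits)


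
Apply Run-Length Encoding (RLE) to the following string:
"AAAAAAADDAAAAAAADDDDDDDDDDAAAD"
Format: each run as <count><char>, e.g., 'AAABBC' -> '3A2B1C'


Scanning runs left to right:
  i=0: run of 'A' x 7 -> '7A'
  i=7: run of 'D' x 2 -> '2D'
  i=9: run of 'A' x 7 -> '7A'
  i=16: run of 'D' x 10 -> '10D'
  i=26: run of 'A' x 3 -> '3A'
  i=29: run of 'D' x 1 -> '1D'

RLE = 7A2D7A10D3A1D


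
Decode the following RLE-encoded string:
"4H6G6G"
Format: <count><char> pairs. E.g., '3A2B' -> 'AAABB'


Expanding each <count><char> pair:
  4H -> 'HHHH'
  6G -> 'GGGGGG'
  6G -> 'GGGGGG'

Decoded = HHHHGGGGGGGGGGGG


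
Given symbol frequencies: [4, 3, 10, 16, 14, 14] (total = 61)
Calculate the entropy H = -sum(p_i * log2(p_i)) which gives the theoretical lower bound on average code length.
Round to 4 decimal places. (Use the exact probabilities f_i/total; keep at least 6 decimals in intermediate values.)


Per-symbol terms -p_i * log2(p_i) with p_i = f_i/61:
  p = 4/61 = 0.065574: log2(p) = -3.930737, -p*log2(p) = 0.257753
  p = 3/61 = 0.049180: log2(p) = -4.345775, -p*log2(p) = 0.213727
  p = 10/61 = 0.163934: log2(p) = -2.608809, -p*log2(p) = 0.427674
  p = 16/61 = 0.262295: log2(p) = -1.930737, -p*log2(p) = 0.506423
  p = 14/61 = 0.229508: log2(p) = -2.123382, -p*log2(p) = 0.487334
  p = 14/61 = 0.229508: log2(p) = -2.123382, -p*log2(p) = 0.487334
H = 0.257753 + 0.213727 + 0.427674 + 0.506423 + 0.487334 + 0.487334 = 2.380245

H = 2.3802 bits/symbol


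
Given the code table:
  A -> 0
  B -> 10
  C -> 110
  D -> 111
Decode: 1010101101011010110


Decoding:
10 -> B
10 -> B
10 -> B
110 -> C
10 -> B
110 -> C
10 -> B
110 -> C


Result: BBBCBCBC


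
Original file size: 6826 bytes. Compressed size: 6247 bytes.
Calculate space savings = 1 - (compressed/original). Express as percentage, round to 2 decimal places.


ratio = compressed/original = 6247/6826 = 0.915177
savings = 1 - ratio = 1 - 0.915177 = 0.084823
as a percentage: 0.084823 * 100 = 8.48%

Space savings = 1 - 6247/6826 = 8.48%


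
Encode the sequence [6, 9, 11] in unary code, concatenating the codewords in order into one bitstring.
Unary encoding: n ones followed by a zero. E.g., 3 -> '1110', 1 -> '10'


Encode each number as n ones followed by a terminating 0:
  6 -> 1111110 (7 bits)
  9 -> 1111111110 (10 bits)
  11 -> 111111111110 (12 bits)
Total length = 7 + 10 + 12 = 29 bits.

Unary([6, 9, 11]) = 11111101111111110111111111110 (29 bits)


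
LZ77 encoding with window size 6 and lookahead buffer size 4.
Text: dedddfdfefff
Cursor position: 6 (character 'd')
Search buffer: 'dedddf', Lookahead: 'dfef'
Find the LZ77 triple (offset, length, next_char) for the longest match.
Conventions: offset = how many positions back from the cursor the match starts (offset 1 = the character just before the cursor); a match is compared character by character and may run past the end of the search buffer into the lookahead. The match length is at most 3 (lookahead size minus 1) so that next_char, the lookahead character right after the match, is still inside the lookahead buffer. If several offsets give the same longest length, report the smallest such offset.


Try each offset into the search buffer:
  offset=1 (pos 5, char 'f'): match length 0
  offset=2 (pos 4, char 'd'): match length 2
  offset=3 (pos 3, char 'd'): match length 1
  offset=4 (pos 2, char 'd'): match length 1
  offset=5 (pos 1, char 'e'): match length 0
  offset=6 (pos 0, char 'd'): match length 1
Longest match has length 2 at offset 2.
next_char = character at position 6 + 2 = 8 -> 'e'

Best match: offset=2, length=2 (matching 'df' starting at position 4)
LZ77 triple: (2, 2, 'e')


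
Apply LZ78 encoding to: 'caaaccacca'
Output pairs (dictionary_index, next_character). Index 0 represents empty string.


LZ78 encoding steps:
Dictionary: {0: ''}
Step 1: w='' (idx 0), next='c' -> output (0, 'c'), add 'c' as idx 1
Step 2: w='' (idx 0), next='a' -> output (0, 'a'), add 'a' as idx 2
Step 3: w='a' (idx 2), next='a' -> output (2, 'a'), add 'aa' as idx 3
Step 4: w='c' (idx 1), next='c' -> output (1, 'c'), add 'cc' as idx 4
Step 5: w='a' (idx 2), next='c' -> output (2, 'c'), add 'ac' as idx 5
Step 6: w='c' (idx 1), next='a' -> output (1, 'a'), add 'ca' as idx 6


Encoded: [(0, 'c'), (0, 'a'), (2, 'a'), (1, 'c'), (2, 'c'), (1, 'a')]


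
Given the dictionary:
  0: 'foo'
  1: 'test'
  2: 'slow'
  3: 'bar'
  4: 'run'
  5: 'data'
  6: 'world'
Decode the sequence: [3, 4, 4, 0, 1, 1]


Look up each index in the dictionary:
  3 -> 'bar'
  4 -> 'run'
  4 -> 'run'
  0 -> 'foo'
  1 -> 'test'
  1 -> 'test'

Decoded: "bar run run foo test test"


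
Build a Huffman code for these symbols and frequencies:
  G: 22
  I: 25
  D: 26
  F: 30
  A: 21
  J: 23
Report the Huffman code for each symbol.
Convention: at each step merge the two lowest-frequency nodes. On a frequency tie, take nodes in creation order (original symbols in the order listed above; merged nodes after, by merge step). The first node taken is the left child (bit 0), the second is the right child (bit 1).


Huffman tree construction:
Step 1: Merge A(21) + G(22) = 43
Step 2: Merge J(23) + I(25) = 48
Step 3: Merge D(26) + F(30) = 56
Step 4: Merge (A+G)(43) + (J+I)(48) = 91
Step 5: Merge (D+F)(56) + ((A+G)+(J+I))(91) = 147
Read each symbol's code off the tree from the root (left child = 0, right child = 1).

Codes:
  G: 101 (length 3)
  I: 111 (length 3)
  D: 00 (length 2)
  F: 01 (length 2)
  A: 100 (length 3)
  J: 110 (length 3)
Average code length: 385/147 = 2.6190 bits/symbol


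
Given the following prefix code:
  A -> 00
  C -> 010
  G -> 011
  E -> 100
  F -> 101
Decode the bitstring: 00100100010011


Decoding step by step:
Bits 00 -> A
Bits 100 -> E
Bits 100 -> E
Bits 010 -> C
Bits 011 -> G


Decoded message: AEECG


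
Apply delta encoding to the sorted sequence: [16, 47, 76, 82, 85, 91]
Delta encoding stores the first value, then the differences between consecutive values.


First value: 16
Deltas:
  47 - 16 = 31
  76 - 47 = 29
  82 - 76 = 6
  85 - 82 = 3
  91 - 85 = 6


Delta encoded: [16, 31, 29, 6, 3, 6]


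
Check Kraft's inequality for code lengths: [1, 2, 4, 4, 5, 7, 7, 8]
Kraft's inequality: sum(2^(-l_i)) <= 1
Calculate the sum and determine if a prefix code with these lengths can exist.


Sum = 2^(-1) + 2^(-2) + 2^(-4) + 2^(-4) + 2^(-5) + 2^(-7) + 2^(-7) + 2^(-8)
    = 0.5 + 0.25 + 0.0625 + 0.0625 + 0.03125 + 0.0078125 + 0.0078125 + 0.00390625
    = 237/256 = 0.92578125
Since 0.92578125 <= 1, Kraft's inequality IS satisfied.
A prefix code with these lengths CAN exist.

Kraft sum = 0.92578125. Satisfied.


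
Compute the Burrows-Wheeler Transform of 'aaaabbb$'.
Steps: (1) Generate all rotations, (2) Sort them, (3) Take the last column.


Rotations (sorted):
  0: $aaaabbb -> last char: b
  1: aaaabbb$ -> last char: $
  2: aaabbb$a -> last char: a
  3: aabbb$aa -> last char: a
  4: abbb$aaa -> last char: a
  5: b$aaaabb -> last char: b
  6: bb$aaaab -> last char: b
  7: bbb$aaaa -> last char: a


BWT = b$aaabba


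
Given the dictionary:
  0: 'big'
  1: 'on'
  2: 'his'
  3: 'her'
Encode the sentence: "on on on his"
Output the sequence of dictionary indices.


Look up each word in the dictionary:
  'on' -> 1
  'on' -> 1
  'on' -> 1
  'his' -> 2

Encoded: [1, 1, 1, 2]


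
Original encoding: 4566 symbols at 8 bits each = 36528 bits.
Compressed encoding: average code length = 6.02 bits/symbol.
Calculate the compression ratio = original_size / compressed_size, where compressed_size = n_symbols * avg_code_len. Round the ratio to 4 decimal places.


original_size = n_symbols * orig_bits = 4566 * 8 = 36528 bits
compressed_size = n_symbols * avg_code_len = 4566 * 6.02 = 27487.32 bits
ratio = original_size / compressed_size = 36528 / 27487.32 = 1.3289

Compression ratio = 1.3289
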